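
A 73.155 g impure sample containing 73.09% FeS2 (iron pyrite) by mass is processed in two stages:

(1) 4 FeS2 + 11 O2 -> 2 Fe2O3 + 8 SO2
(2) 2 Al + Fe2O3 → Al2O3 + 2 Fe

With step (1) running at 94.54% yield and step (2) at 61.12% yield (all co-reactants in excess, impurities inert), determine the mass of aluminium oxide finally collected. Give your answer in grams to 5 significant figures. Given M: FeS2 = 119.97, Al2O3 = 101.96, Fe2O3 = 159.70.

Pure FeS2 = 73.155 × 0.7309 = 53.4690 g.
n(FeS2) = 53.4690 / 119.97 = 0.445686 mol.
Step 1 (FeS2:Fe2O3 = 4:2): theoretical n(Fe2O3) = 0.222843 mol; at 94.54% yield, n(Fe2O3) = 0.210676 mol.
Step 2 (Fe2O3:Al2O3 = 1:1): theoretical n(Al2O3) = 0.210676 mol, so theoretical mass = 0.210676 × 101.96 = 21.4805 g.
At 61.12% yield, actual mass of Al2O3 = 21.4805 × 0.6112 = 13.1289 g.

13.129 g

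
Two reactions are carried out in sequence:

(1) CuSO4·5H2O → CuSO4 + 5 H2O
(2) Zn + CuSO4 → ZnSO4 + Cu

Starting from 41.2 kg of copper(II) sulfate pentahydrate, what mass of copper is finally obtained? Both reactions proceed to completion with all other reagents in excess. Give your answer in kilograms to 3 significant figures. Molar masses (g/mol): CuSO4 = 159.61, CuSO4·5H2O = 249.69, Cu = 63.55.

41.2 kg = 41200 g.
n(CuSO4·5H2O) = 41200 / 249.69 = 165.0 mol.
Step 1 gives a 1:1 ratio of CuSO4·5H2O to CuSO4, so n(CuSO4) = 165.0 mol.
In step 2 the CuSO4:Cu ratio is 1:1, so n(Cu) = 165.0 mol.
Mass of Cu = 165.0 × 63.55 = 10490 g = 10.5 kg.

10.5 kg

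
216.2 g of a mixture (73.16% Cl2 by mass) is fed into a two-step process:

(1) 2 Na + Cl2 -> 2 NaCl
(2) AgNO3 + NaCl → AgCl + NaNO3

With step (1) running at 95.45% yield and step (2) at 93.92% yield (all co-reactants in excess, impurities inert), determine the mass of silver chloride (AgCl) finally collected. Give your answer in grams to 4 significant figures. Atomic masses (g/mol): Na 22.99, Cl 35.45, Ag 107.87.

573.3 g

Pure Cl2 = 216.2 × 0.7316 = 158.17 g.
M(Cl2) = 2(35.45) = 70.90 g/mol.
M(AgCl) = 107.87 + 35.45 = 143.32 g/mol.
n(Cl2) = 158.17 / 70.90 = 2.2309 mol.
Step 1 (Cl2:NaCl = 1:2): theoretical n(NaCl) = 4.4618 mol; at 95.45% yield, n(NaCl) = 4.2588 mol.
Step 2 (NaCl:AgCl = 1:1): theoretical n(AgCl) = 4.2588 mol, so theoretical mass = 4.2588 × 143.32 = 610.37 g.
At 93.92% yield, actual mass of AgCl = 610.37 × 0.9392 = 573.26 g.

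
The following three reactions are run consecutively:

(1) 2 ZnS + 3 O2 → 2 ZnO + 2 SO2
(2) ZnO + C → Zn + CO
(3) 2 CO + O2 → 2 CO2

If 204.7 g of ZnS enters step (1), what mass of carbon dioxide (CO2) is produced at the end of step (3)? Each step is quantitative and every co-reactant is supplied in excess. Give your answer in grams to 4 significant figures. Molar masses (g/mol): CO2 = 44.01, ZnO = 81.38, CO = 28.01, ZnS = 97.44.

n(ZnS) = 204.7 / 97.44 = 2.1008 mol.
Reaction (1): ZnS→ZnO ratio 2:2 ⇒ n(ZnO) = 2.1008 mol.
Reaction (2): ZnO→CO ratio 1:1 ⇒ n(CO) = 2.1008 mol.
Reaction (3): CO→CO2 ratio 2:2 ⇒ n(CO2) = 2.1008 mol.
Mass of CO2 = 2.1008 × 44.01 = 92.455 g.

92.46 g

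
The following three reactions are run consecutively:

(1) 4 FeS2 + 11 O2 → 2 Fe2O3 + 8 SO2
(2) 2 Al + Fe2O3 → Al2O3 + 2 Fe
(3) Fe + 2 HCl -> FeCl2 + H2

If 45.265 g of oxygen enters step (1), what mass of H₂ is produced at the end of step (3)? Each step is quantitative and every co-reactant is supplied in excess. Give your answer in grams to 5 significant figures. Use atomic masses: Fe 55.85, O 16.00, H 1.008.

1.0370 g

M(O2) = 2(16.00) = 32.00 g/mol.
M(H2) = 2(1.008) = 2.016 g/mol.
n(O2) = 45.265 / 32.00 = 1.41453 mol.
Reaction (1): O2→Fe2O3 ratio 11:2 ⇒ n(Fe2O3) = 0.257188 mol.
Reaction (2): Fe2O3→Fe ratio 1:2 ⇒ n(Fe) = 0.514375 mol.
Reaction (3): Fe→H2 ratio 1:1 ⇒ n(H2) = 0.514375 mol.
Mass of H2 = 0.514375 × 2.016 = 1.03698 g.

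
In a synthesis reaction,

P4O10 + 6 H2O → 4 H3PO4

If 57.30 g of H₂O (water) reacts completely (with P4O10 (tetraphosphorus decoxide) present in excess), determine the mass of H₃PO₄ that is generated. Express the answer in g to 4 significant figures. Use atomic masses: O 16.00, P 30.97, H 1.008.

207.8 g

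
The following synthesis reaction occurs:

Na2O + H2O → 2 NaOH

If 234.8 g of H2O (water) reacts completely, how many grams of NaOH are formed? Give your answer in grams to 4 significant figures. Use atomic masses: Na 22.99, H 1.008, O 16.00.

1043 g

M(H2O) = 2(1.008) + 16.00 = 18.016 g/mol.
M(NaOH) = 22.99 + 16.00 + 1.008 = 39.998 g/mol.
n(H2O) = 234.80 g / 18.016 g/mol = 13.033 mol.
From the equation the H2O:NaOH mole ratio is 1:2, so n(NaOH) = 13.033 × 2/1 = 26.066 mol.
Mass of NaOH = 26.066 mol × 39.998 g/mol = 1042.6 g.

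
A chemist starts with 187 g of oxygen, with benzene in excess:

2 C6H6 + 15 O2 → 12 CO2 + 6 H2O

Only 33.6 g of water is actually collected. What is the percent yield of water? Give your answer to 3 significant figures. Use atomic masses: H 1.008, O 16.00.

79.8 %

M(O2) = 2(16.00) = 32.00 g/mol.
M(H2O) = 2(1.008) + 16.00 = 18.016 g/mol.
n(O2) = 187.0 g / 32.00 g/mol = 5.844 mol.
From the equation the O2:H2O mole ratio is 15:6, so n(H2O) = 5.844 × 6/15 = 2.337 mol.
Mass of H2O = 2.337 mol × 18.016 g/mol = 42.11 g.
This is the theoretical yield. Percent yield = 33.6 g / 42.11 g × 100% = 79.79%.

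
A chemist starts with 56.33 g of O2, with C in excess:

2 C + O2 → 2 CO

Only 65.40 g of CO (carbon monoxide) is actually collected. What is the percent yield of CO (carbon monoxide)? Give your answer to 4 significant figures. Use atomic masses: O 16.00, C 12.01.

66.32 %

M(O2) = 2(16.00) = 32.00 g/mol.
M(CO) = 12.01 + 16.00 = 28.01 g/mol.
n(O2) = 56.330 g / 32.00 g/mol = 1.7603 mol.
From the equation the O2:CO mole ratio is 1:2, so n(CO) = 1.7603 × 2/1 = 3.5206 mol.
Mass of CO = 3.5206 mol × 28.01 g/mol = 98.613 g.
This is the theoretical yield. Percent yield = 65.40 g / 98.613 g × 100% = 66.320%.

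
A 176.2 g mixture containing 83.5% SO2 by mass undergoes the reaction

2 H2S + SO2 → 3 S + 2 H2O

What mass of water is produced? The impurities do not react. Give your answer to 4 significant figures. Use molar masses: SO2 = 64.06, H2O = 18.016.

82.75 g

Mass of pure SO2 = 176.2 g × 0.835 = 147.13 g.
n(SO2) = 147.13 g / 64.06 g/mol = 2.2967 mol.
From the equation the SO2:H2O mole ratio is 1:2, so n(H2O) = 2.2967 × 2/1 = 4.5934 mol.
Mass of H2O = 4.5934 mol × 18.016 g/mol = 82.755 g.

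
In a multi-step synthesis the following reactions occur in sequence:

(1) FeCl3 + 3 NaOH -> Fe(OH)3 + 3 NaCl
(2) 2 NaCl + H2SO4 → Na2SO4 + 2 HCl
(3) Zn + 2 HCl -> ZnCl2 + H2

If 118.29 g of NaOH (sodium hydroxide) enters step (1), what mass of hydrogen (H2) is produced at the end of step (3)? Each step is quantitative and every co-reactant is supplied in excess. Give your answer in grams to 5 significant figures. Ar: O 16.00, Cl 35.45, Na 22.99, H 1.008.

2.9811 g

M(NaOH) = 22.99 + 16.00 + 1.008 = 39.998 g/mol.
M(H2) = 2(1.008) = 2.016 g/mol.
n(NaOH) = 118.29 / 39.998 = 2.95740 mol.
Reaction (1): NaOH→NaCl ratio 3:3 ⇒ n(NaCl) = 2.95740 mol.
Reaction (2): NaCl→HCl ratio 2:2 ⇒ n(HCl) = 2.95740 mol.
Reaction (3): HCl→H2 ratio 2:1 ⇒ n(H2) = 1.47870 mol.
Mass of H2 = 1.47870 × 2.016 = 2.98106 g.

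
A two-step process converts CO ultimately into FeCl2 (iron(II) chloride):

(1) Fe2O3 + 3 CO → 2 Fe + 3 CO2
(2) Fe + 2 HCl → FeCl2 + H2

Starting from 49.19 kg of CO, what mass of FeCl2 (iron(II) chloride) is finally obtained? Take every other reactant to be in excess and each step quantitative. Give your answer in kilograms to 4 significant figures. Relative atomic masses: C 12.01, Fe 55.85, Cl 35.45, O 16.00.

148.4 kg

M(CO) = 12.01 + 16.00 = 28.01 g/mol.
M(FeCl2) = 55.85 + 2(35.45) = 126.75 g/mol.
49.19 kg = 49190 g.
n(CO) = 49190 / 28.01 = 1756.2 mol.
Step 1 gives a 3:2 ratio of CO to Fe, so n(Fe) = 1170.8 mol.
In step 2 the Fe:FeCl2 ratio is 1:1, so n(FeCl2) = 1170.8 mol.
Mass of FeCl2 = 1170.8 × 126.75 = 148400 g = 148.4 kg.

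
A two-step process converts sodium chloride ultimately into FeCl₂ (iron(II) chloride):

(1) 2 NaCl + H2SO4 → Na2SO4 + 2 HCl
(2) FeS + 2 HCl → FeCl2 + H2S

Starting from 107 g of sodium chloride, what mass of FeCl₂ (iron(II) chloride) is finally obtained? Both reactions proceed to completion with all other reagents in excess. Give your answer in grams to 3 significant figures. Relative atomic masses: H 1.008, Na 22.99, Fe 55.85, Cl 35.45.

M(NaCl) = 22.99 + 35.45 = 58.44 g/mol.
M(FeCl2) = 55.85 + 2(35.45) = 126.75 g/mol.
n(NaCl) = 107.0 / 58.44 = 1.831 mol.
Step 1 gives a 2:2 ratio of NaCl to HCl, so n(HCl) = 1.831 mol.
In step 2 the HCl:FeCl2 ratio is 2:1, so n(FeCl2) = 0.9155 mol.
Mass of FeCl2 = 0.9155 × 126.75 = 116.0 g.

116 g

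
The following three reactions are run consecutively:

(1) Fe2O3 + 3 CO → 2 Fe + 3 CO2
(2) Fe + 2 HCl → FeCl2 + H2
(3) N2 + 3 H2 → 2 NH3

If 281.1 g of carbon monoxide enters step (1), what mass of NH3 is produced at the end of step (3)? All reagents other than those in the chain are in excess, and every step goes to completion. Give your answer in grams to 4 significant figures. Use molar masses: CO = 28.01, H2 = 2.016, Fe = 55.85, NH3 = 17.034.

n(CO) = 281.1 / 28.01 = 10.036 mol.
Reaction (1): CO→Fe ratio 3:2 ⇒ n(Fe) = 6.6905 mol.
Reaction (2): Fe→H2 ratio 1:1 ⇒ n(H2) = 6.6905 mol.
Reaction (3): H2→NH3 ratio 3:2 ⇒ n(NH3) = 4.4603 mol.
Mass of NH3 = 4.4603 × 17.034 = 75.977 g.

75.98 g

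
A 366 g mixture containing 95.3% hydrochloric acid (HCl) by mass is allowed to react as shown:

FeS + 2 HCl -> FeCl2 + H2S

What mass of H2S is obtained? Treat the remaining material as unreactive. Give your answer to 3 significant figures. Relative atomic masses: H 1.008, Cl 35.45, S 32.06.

Mass of pure HCl = 366 g × 0.953 = 348.8 g.
M(HCl) = 1.008 + 35.45 = 36.458 g/mol.
M(H2S) = 2(1.008) + 32.06 = 34.076 g/mol.
n(HCl) = 348.8 g / 36.458 g/mol = 9.567 mol.
From the equation the HCl:H2S mole ratio is 2:1, so n(H2S) = 9.567 × 1/2 = 4.784 mol.
Mass of H2S = 4.784 mol × 34.076 g/mol = 163.0 g.

163 g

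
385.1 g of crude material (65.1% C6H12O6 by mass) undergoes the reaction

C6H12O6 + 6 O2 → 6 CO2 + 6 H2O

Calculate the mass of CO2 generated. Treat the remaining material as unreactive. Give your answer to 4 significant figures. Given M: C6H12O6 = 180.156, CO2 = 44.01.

367.5 g

Mass of pure C6H12O6 = 385.1 g × 0.651 = 250.70 g.
n(C6H12O6) = 250.70 g / 180.156 g/mol = 1.3916 mol.
From the equation the C6H12O6:CO2 mole ratio is 1:6, so n(CO2) = 1.3916 × 6/1 = 8.3494 mol.
Mass of CO2 = 8.3494 mol × 44.01 g/mol = 367.46 g.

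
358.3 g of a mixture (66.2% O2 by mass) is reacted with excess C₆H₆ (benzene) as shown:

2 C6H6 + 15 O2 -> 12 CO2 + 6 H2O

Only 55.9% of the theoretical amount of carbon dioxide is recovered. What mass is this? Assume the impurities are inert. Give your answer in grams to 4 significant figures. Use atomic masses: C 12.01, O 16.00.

145.9 g

Pure O2 available = 358.3 g × 0.662 = 237.19 g.
M(O2) = 2(16.00) = 32.00 g/mol.
M(CO2) = 12.01 + 2(16.00) = 44.01 g/mol.
n(O2) = 237.19 g / 32.00 g/mol = 7.4123 mol.
From the equation the O2:CO2 mole ratio is 15:12, so n(CO2) = 7.4123 × 12/15 = 5.9299 mol.
Mass of CO2 = 5.9299 mol × 44.01 g/mol = 260.97 g.
Actual mass collected = 260.97 g × 0.559 = 145.88 g.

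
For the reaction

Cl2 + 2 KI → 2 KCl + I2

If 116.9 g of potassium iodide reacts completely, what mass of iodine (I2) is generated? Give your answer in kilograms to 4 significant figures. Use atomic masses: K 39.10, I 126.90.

0.08937 kg

M(KI) = 39.10 + 126.90 = 166.00 g/mol.
M(I2) = 2(126.90) = 253.80 g/mol.
n(KI) = 116.90 g / 166.00 g/mol = 0.70422 mol.
From the equation the KI:I2 mole ratio is 2:1, so n(I2) = 0.70422 × 1/2 = 0.35211 mol.
Mass of I2 = 0.35211 mol × 253.80 g/mol = 89.365 g.
Converting to kg: 89.365 g = 0.08937 kg.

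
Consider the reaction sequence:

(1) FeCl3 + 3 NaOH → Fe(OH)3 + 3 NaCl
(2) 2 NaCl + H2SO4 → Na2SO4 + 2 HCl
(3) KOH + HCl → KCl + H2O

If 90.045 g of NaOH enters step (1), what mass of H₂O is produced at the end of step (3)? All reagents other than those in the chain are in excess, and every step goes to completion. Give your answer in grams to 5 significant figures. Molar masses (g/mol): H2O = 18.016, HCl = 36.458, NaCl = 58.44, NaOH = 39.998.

n(NaOH) = 90.045 / 39.998 = 2.25124 mol.
Reaction (1): NaOH→NaCl ratio 3:3 ⇒ n(NaCl) = 2.25124 mol.
Reaction (2): NaCl→HCl ratio 2:2 ⇒ n(HCl) = 2.25124 mol.
Reaction (3): HCl→H2O ratio 1:1 ⇒ n(H2O) = 2.25124 mol.
Mass of H2O = 2.25124 × 18.016 = 40.5583 g.

40.558 g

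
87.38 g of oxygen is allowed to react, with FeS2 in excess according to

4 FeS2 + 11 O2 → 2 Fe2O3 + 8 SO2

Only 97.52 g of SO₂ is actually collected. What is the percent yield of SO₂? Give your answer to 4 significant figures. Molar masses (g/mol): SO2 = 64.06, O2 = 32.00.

n(O2) = 87.380 g / 32.00 g/mol = 2.7306 mol.
From the equation the O2:SO2 mole ratio is 11:8, so n(SO2) = 2.7306 × 8/11 = 1.9859 mol.
Mass of SO2 = 1.9859 mol × 64.06 g/mol = 127.22 g.
This is the theoretical yield. Percent yield = 97.52 g / 127.22 g × 100% = 76.656%.

76.66 %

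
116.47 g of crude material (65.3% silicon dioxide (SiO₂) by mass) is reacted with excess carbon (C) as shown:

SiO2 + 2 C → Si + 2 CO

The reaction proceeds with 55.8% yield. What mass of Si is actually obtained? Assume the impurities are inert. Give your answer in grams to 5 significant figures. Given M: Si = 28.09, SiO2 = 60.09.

19.839 g

Pure SiO2 available = 116.47 g × 0.653 = 76.0549 g.
n(SiO2) = 76.0549 g / 60.09 g/mol = 1.26568 mol.
From the equation the SiO2:Si mole ratio is 1:1, so n(Si) = 1.26568 × 1/1 = 1.26568 mol.
Mass of Si = 1.26568 mol × 28.09 g/mol = 35.5530 g.
Actual mass collected = 35.5530 g × 0.558 = 19.8386 g.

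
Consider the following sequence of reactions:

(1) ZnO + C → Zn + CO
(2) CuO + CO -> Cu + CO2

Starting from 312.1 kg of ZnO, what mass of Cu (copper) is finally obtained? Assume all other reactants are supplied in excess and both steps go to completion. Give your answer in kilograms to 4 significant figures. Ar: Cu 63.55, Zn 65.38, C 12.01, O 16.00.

243.7 kg

M(ZnO) = 65.38 + 16.00 = 81.38 g/mol.
M(Cu) = 63.55 g/mol.
312.1 kg = 312100 g.
n(ZnO) = 312100 / 81.38 = 3835.1 mol.
Step 1 gives a 1:1 ratio of ZnO to CO, so n(CO) = 3835.1 mol.
In step 2 the CO:Cu ratio is 1:1, so n(Cu) = 3835.1 mol.
Mass of Cu = 3835.1 × 63.55 = 243720 g = 243.7 kg.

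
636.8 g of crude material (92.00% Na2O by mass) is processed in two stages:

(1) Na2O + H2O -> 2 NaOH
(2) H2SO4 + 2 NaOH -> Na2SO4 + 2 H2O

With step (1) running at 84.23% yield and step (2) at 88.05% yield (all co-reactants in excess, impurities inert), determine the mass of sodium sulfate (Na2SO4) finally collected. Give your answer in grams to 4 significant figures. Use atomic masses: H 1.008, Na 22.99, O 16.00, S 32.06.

Pure Na2O = 636.8 × 0.9200 = 585.86 g.
M(Na2O) = 2(22.99) + 16.00 = 61.98 g/mol.
M(Na2SO4) = 2(22.99) + 32.06 + 4(16.00) = 142.04 g/mol.
n(Na2O) = 585.86 / 61.98 = 9.4523 mol.
Step 1 (Na2O:NaOH = 1:2): theoretical n(NaOH) = 18.905 mol; at 84.23% yield, n(NaOH) = 15.923 mol.
Step 2 (NaOH:Na2SO4 = 2:1): theoretical n(Na2SO4) = 7.9617 mol, so theoretical mass = 7.9617 × 142.04 = 1130.9 g.
At 88.05% yield, actual mass of Na2SO4 = 1130.9 × 0.8805 = 995.74 g.

995.7 g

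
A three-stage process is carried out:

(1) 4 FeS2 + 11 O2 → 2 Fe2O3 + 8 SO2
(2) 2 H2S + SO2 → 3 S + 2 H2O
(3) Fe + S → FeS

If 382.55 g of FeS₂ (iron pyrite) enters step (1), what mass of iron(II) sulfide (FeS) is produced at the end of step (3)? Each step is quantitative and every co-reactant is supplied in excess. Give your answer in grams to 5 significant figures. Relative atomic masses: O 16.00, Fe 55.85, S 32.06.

M(FeS2) = 55.85 + 2(32.06) = 119.97 g/mol.
M(FeS) = 55.85 + 32.06 = 87.91 g/mol.
n(FeS2) = 382.55 / 119.97 = 3.18871 mol.
Reaction (1): FeS2→SO2 ratio 4:8 ⇒ n(SO2) = 6.37743 mol.
Reaction (2): SO2→S ratio 1:3 ⇒ n(S) = 19.1323 mol.
Reaction (3): S→FeS ratio 1:1 ⇒ n(FeS) = 19.1323 mol.
Mass of FeS = 19.1323 × 87.91 = 1681.92 g.

1681.9 g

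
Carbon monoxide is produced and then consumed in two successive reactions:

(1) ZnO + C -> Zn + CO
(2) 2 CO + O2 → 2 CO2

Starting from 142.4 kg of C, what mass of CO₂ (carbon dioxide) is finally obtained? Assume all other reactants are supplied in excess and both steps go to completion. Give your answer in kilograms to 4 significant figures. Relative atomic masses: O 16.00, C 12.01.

M(C) = 12.01 g/mol.
M(CO2) = 12.01 + 2(16.00) = 44.01 g/mol.
142.4 kg = 142400 g.
n(C) = 142400 / 12.01 = 11857 mol.
Step 1 gives a 1:1 ratio of C to CO, so n(CO) = 11857 mol.
In step 2 the CO:CO2 ratio is 2:2, so n(CO2) = 11857 mol.
Mass of CO2 = 11857 × 44.01 = 521820 g = 521.8 kg.

521.8 kg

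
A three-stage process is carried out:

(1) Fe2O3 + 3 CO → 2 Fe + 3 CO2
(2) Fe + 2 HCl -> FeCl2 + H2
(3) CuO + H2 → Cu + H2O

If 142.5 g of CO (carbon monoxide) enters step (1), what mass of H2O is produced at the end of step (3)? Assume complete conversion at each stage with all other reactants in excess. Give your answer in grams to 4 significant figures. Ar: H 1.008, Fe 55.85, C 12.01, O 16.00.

61.10 g

M(CO) = 12.01 + 16.00 = 28.01 g/mol.
M(H2O) = 2(1.008) + 16.00 = 18.016 g/mol.
n(CO) = 142.5 / 28.01 = 5.0875 mol.
Reaction (1): CO→Fe ratio 3:2 ⇒ n(Fe) = 3.3916 mol.
Reaction (2): Fe→H2 ratio 1:1 ⇒ n(H2) = 3.3916 mol.
Reaction (3): H2→H2O ratio 1:1 ⇒ n(H2O) = 3.3916 mol.
Mass of H2O = 3.3916 × 18.016 = 61.104 g.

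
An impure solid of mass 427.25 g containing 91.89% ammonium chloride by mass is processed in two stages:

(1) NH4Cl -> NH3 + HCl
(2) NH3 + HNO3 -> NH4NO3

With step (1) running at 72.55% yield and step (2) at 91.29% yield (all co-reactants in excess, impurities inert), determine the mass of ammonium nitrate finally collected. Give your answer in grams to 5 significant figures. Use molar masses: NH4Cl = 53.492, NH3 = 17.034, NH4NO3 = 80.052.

389.13 g

Pure NH4Cl = 427.25 × 0.9189 = 392.600 g.
n(NH4Cl) = 392.600 / 53.492 = 7.33942 mol.
Step 1 (NH4Cl:NH3 = 1:1): theoretical n(NH3) = 7.33942 mol; at 72.55% yield, n(NH3) = 5.32475 mol.
Step 2 (NH3:NH4NO3 = 1:1): theoretical n(NH4NO3) = 5.32475 mol, so theoretical mass = 5.32475 × 80.052 = 426.257 g.
At 91.29% yield, actual mass of NH4NO3 = 426.257 × 0.9129 = 389.130 g.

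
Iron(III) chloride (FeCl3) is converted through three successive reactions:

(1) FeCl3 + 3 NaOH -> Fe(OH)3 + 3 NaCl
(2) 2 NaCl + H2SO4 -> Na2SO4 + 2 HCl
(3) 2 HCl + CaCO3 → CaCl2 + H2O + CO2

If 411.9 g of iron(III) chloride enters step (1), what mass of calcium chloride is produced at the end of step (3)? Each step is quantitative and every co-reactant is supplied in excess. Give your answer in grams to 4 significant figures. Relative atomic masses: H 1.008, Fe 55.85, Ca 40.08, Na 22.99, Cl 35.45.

422.7 g

M(FeCl3) = 55.85 + 3(35.45) = 162.20 g/mol.
M(CaCl2) = 40.08 + 2(35.45) = 110.98 g/mol.
n(FeCl3) = 411.9 / 162.20 = 2.5395 mol.
Reaction (1): FeCl3→NaCl ratio 1:3 ⇒ n(NaCl) = 7.6184 mol.
Reaction (2): NaCl→HCl ratio 2:2 ⇒ n(HCl) = 7.6184 mol.
Reaction (3): HCl→CaCl2 ratio 2:1 ⇒ n(CaCl2) = 3.8092 mol.
Mass of CaCl2 = 3.8092 × 110.98 = 422.74 g.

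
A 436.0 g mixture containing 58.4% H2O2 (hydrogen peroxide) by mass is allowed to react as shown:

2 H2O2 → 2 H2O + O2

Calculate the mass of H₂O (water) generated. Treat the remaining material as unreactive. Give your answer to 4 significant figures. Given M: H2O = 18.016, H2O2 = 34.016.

134.9 g

Mass of pure H2O2 = 436.0 g × 0.584 = 254.62 g.
n(H2O2) = 254.62 g / 34.016 g/mol = 7.4854 mol.
From the equation the H2O2:H2O mole ratio is 2:2, so n(H2O) = 7.4854 × 2/2 = 7.4854 mol.
Mass of H2O = 7.4854 mol × 18.016 g/mol = 134.86 g.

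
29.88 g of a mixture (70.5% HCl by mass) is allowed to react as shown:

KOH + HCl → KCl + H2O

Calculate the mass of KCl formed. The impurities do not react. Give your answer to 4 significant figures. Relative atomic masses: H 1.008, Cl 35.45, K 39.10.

43.07 g

Mass of pure HCl = 29.88 g × 0.705 = 21.065 g.
M(HCl) = 1.008 + 35.45 = 36.458 g/mol.
M(KCl) = 39.10 + 35.45 = 74.55 g/mol.
n(HCl) = 21.065 g / 36.458 g/mol = 0.57780 mol.
From the equation the HCl:KCl mole ratio is 1:1, so n(KCl) = 0.57780 × 1/1 = 0.57780 mol.
Mass of KCl = 0.57780 mol × 74.55 g/mol = 43.075 g.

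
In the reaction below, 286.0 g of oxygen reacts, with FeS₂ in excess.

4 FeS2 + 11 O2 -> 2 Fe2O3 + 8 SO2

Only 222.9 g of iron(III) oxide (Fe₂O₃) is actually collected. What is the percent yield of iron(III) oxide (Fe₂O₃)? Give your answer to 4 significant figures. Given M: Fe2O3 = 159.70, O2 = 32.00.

n(O2) = 286.00 g / 32.00 g/mol = 8.9375 mol.
From the equation the O2:Fe2O3 mole ratio is 11:2, so n(Fe2O3) = 8.9375 × 2/11 = 1.6250 mol.
Mass of Fe2O3 = 1.6250 mol × 159.70 g/mol = 259.51 g.
This is the theoretical yield. Percent yield = 222.9 g / 259.51 g × 100% = 85.892%.

85.89 %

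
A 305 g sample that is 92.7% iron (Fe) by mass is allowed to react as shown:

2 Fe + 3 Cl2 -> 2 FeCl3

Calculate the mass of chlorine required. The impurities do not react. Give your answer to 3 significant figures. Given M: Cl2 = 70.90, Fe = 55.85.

538 g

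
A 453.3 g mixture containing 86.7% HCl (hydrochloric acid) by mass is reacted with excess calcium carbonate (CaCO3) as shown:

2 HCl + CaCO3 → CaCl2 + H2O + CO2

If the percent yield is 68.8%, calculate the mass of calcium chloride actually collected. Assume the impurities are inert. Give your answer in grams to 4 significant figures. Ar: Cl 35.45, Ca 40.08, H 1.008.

Pure HCl available = 453.3 g × 0.867 = 393.01 g.
M(HCl) = 1.008 + 35.45 = 36.458 g/mol.
M(CaCl2) = 40.08 + 2(35.45) = 110.98 g/mol.
n(HCl) = 393.01 g / 36.458 g/mol = 10.780 mol.
From the equation the HCl:CaCl2 mole ratio is 2:1, so n(CaCl2) = 10.780 × 1/2 = 5.3899 mol.
Mass of CaCl2 = 5.3899 mol × 110.98 g/mol = 598.17 g.
Actual mass collected = 598.17 g × 0.688 = 411.54 g.

411.5 g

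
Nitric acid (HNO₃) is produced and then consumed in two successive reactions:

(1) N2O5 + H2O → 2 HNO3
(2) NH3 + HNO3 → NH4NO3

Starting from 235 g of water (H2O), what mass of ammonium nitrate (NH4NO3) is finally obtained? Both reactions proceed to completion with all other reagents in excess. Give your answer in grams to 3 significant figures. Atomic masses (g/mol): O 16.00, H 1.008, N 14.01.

2090 g

M(H2O) = 2(1.008) + 16.00 = 18.016 g/mol.
M(NH4NO3) = 2(14.01) + 4(1.008) + 3(16.00) = 80.052 g/mol.
n(H2O) = 235.0 / 18.016 = 13.04 mol.
Step 1 gives a 1:2 ratio of H2O to HNO3, so n(HNO3) = 26.09 mol.
In step 2 the HNO3:NH4NO3 ratio is 1:1, so n(NH4NO3) = 26.09 mol.
Mass of NH4NO3 = 26.09 × 80.052 = 2088 g.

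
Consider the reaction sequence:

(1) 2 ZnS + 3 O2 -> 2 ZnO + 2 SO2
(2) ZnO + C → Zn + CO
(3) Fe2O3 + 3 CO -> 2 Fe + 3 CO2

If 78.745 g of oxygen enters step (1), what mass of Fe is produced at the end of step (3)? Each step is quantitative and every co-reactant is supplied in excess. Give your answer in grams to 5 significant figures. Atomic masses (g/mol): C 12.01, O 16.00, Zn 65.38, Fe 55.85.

M(O2) = 2(16.00) = 32.00 g/mol.
M(Fe) = 55.85 g/mol.
n(O2) = 78.745 / 32.00 = 2.46078 mol.
Reaction (1): O2→ZnO ratio 3:2 ⇒ n(ZnO) = 1.64052 mol.
Reaction (2): ZnO→CO ratio 1:1 ⇒ n(CO) = 1.64052 mol.
Reaction (3): CO→Fe ratio 3:2 ⇒ n(Fe) = 1.09368 mol.
Mass of Fe = 1.09368 × 55.85 = 61.0821 g.

61.082 g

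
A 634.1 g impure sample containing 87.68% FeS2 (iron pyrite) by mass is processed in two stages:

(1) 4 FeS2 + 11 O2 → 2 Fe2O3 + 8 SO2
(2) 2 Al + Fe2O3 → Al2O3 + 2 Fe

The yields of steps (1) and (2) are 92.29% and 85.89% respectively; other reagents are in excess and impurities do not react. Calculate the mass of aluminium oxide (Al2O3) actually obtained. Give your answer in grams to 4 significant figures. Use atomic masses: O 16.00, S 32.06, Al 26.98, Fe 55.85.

187.3 g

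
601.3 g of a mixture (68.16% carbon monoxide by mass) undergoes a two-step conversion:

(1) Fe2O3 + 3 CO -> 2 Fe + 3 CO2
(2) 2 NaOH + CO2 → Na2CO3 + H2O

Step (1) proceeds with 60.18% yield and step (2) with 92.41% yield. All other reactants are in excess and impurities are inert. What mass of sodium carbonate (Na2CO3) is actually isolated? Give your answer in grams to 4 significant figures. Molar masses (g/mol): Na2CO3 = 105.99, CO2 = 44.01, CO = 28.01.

862.5 g

Pure CO = 601.3 × 0.6816 = 409.85 g.
n(CO) = 409.85 / 28.01 = 14.632 mol.
Step 1 (CO:CO2 = 3:3): theoretical n(CO2) = 14.632 mol; at 60.18% yield, n(CO2) = 8.8056 mol.
Step 2 (CO2:Na2CO3 = 1:1): theoretical n(Na2CO3) = 8.8056 mol, so theoretical mass = 8.8056 × 105.99 = 933.31 g.
At 92.41% yield, actual mass of Na2CO3 = 933.31 × 0.9241 = 862.47 g.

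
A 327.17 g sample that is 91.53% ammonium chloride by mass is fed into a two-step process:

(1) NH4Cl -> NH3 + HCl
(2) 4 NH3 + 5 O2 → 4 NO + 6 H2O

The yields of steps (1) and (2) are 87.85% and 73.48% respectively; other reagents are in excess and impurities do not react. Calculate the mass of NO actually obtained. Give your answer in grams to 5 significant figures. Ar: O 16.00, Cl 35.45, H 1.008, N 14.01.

Pure NH4Cl = 327.17 × 0.9153 = 299.459 g.
M(NH4Cl) = 14.01 + 4(1.008) + 35.45 = 53.492 g/mol.
M(NO) = 14.01 + 16.00 = 30.01 g/mol.
n(NH4Cl) = 299.459 / 53.492 = 5.59820 mol.
Step 1 (NH4Cl:NH3 = 1:1): theoretical n(NH3) = 5.59820 mol; at 87.85% yield, n(NH3) = 4.91802 mol.
Step 2 (NH3:NO = 4:4): theoretical n(NO) = 4.91802 mol, so theoretical mass = 4.91802 × 30.01 = 147.590 g.
At 73.48% yield, actual mass of NO = 147.590 × 0.7348 = 108.449 g.

108.45 g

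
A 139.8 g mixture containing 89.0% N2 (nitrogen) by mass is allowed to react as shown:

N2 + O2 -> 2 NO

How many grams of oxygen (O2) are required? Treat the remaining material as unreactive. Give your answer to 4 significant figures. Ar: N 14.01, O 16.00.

Mass of pure N2 = 139.8 g × 0.890 = 124.42 g.
M(N2) = 2(14.01) = 28.02 g/mol.
M(O2) = 2(16.00) = 32.00 g/mol.
n(N2) = 124.42 g / 28.02 g/mol = 4.4405 mol.
From the equation the N2:O2 mole ratio is 1:1, so n(O2) = 4.4405 × 1/1 = 4.4405 mol.
Mass of O2 = 4.4405 mol × 32.00 g/mol = 142.10 g.

142.1 g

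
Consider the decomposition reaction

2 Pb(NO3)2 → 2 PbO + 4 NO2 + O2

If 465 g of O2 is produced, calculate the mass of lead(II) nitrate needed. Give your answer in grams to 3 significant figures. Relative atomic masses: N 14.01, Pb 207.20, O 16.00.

9630 g

M(O2) = 2(16.00) = 32.00 g/mol.
M(Pb(NO3)2) = 207.20 + 2(14.01) + 6(16.00) = 331.22 g/mol.
n(O2) = 465.0 g / 32.00 g/mol = 14.53 mol.
From the equation the O2:Pb(NO3)2 mole ratio is 1:2, so n(Pb(NO3)2) = 14.53 × 2/1 = 29.06 mol.
Mass of Pb(NO3)2 = 29.06 mol × 331.22 g/mol = 9626 g.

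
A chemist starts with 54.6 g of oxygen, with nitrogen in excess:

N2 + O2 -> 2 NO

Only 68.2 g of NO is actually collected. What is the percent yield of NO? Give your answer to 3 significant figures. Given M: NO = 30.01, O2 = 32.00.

n(O2) = 54.60 g / 32.00 g/mol = 1.706 mol.
From the equation the O2:NO mole ratio is 1:2, so n(NO) = 1.706 × 2/1 = 3.413 mol.
Mass of NO = 3.413 mol × 30.01 g/mol = 102.4 g.
This is the theoretical yield. Percent yield = 68.2 g / 102.4 g × 100% = 66.60%.

66.6 %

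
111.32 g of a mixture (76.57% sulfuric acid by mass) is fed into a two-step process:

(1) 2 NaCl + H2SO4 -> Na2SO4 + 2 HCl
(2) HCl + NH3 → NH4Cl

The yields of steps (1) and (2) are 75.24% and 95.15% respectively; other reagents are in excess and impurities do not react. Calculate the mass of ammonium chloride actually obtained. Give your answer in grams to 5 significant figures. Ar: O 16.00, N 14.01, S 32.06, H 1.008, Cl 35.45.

Pure H2SO4 = 111.32 × 0.7657 = 85.2377 g.
M(H2SO4) = 2(1.008) + 32.06 + 4(16.00) = 98.076 g/mol.
M(NH4Cl) = 14.01 + 4(1.008) + 35.45 = 53.492 g/mol.
n(H2SO4) = 85.2377 / 98.076 = 0.869099 mol.
Step 1 (H2SO4:HCl = 1:2): theoretical n(HCl) = 1.73820 mol; at 75.24% yield, n(HCl) = 1.30782 mol.
Step 2 (HCl:NH4Cl = 1:1): theoretical n(NH4Cl) = 1.30782 mol, so theoretical mass = 1.30782 × 53.492 = 69.9579 g.
At 95.15% yield, actual mass of NH4Cl = 69.9579 × 0.9515 = 66.5649 g.

66.565 g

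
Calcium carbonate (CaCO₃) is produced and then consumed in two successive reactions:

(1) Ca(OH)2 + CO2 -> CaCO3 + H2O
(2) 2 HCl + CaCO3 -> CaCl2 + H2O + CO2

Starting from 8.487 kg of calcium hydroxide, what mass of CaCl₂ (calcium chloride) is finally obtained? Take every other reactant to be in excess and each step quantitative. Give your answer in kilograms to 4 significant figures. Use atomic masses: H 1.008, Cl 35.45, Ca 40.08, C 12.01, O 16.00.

12.71 kg

M(Ca(OH)2) = 40.08 + 2(16.00) + 2(1.008) = 74.096 g/mol.
M(CaCl2) = 40.08 + 2(35.45) = 110.98 g/mol.
8.487 kg = 8487.0 g.
n(Ca(OH)2) = 8487.0 / 74.096 = 114.54 mol.
Step 1 gives a 1:1 ratio of Ca(OH)2 to CaCO3, so n(CaCO3) = 114.54 mol.
In step 2 the CaCO3:CaCl2 ratio is 1:1, so n(CaCl2) = 114.54 mol.
Mass of CaCl2 = 114.54 × 110.98 = 12712 g = 12.71 kg.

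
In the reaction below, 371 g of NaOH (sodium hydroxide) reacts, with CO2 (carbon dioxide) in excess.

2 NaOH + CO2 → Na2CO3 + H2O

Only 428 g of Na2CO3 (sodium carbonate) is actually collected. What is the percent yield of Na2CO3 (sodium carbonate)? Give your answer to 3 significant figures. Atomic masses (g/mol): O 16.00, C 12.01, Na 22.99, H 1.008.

87.1 %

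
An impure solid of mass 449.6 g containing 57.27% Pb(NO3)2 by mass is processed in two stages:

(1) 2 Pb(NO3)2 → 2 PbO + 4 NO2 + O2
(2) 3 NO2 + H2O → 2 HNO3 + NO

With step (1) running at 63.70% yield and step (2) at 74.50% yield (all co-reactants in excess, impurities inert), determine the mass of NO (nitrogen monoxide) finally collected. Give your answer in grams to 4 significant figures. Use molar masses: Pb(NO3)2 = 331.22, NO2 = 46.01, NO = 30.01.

7.381 g

Pure Pb(NO3)2 = 449.6 × 0.5727 = 257.49 g.
n(Pb(NO3)2) = 257.49 / 331.22 = 0.77739 mol.
Step 1 (Pb(NO3)2:NO2 = 2:4): theoretical n(NO2) = 1.5548 mol; at 63.70% yield, n(NO2) = 0.99039 mol.
Step 2 (NO2:NO = 3:1): theoretical n(NO) = 0.33013 mol, so theoretical mass = 0.33013 × 30.01 = 9.9072 g.
At 74.50% yield, actual mass of NO = 9.9072 × 0.7450 = 7.3809 g.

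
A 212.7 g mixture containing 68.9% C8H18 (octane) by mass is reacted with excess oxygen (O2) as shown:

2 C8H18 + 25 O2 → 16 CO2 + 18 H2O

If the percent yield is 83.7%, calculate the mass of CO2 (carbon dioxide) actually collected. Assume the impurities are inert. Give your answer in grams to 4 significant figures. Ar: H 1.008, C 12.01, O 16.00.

Pure C8H18 available = 212.7 g × 0.689 = 146.55 g.
M(C8H18) = 8(12.01) + 18(1.008) = 114.224 g/mol.
M(CO2) = 12.01 + 2(16.00) = 44.01 g/mol.
n(C8H18) = 146.55 g / 114.224 g/mol = 1.2830 mol.
From the equation the C8H18:CO2 mole ratio is 2:16, so n(CO2) = 1.2830 × 16/2 = 10.264 mol.
Mass of CO2 = 10.264 mol × 44.01 g/mol = 451.72 g.
Actual mass collected = 451.72 g × 0.837 = 378.09 g.

378.1 g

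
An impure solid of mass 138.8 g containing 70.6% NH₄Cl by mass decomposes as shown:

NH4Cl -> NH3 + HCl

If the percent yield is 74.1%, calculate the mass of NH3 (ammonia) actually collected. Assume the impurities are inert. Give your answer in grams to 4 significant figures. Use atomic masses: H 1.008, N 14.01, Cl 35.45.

23.12 g

Pure NH4Cl available = 138.8 g × 0.706 = 97.993 g.
M(NH4Cl) = 14.01 + 4(1.008) + 35.45 = 53.492 g/mol.
M(NH3) = 14.01 + 3(1.008) = 17.034 g/mol.
n(NH4Cl) = 97.993 g / 53.492 g/mol = 1.8319 mol.
From the equation the NH4Cl:NH3 mole ratio is 1:1, so n(NH3) = 1.8319 × 1/1 = 1.8319 mol.
Mass of NH3 = 1.8319 mol × 17.034 g/mol = 31.205 g.
Actual mass collected = 31.205 g × 0.741 = 23.123 g.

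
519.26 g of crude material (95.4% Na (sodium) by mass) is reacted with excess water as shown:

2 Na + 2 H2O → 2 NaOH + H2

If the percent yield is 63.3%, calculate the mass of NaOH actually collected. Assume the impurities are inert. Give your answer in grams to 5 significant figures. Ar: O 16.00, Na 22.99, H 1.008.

Pure Na available = 519.26 g × 0.954 = 495.374 g.
M(Na) = 22.99 g/mol.
M(NaOH) = 22.99 + 16.00 + 1.008 = 39.998 g/mol.
n(Na) = 495.374 g / 22.99 g/mol = 21.5474 mol.
From the equation the Na:NaOH mole ratio is 2:2, so n(NaOH) = 21.5474 × 2/2 = 21.5474 mol.
Mass of NaOH = 21.5474 mol × 39.998 g/mol = 861.852 g.
Actual mass collected = 861.852 g × 0.633 = 545.552 g.

545.55 g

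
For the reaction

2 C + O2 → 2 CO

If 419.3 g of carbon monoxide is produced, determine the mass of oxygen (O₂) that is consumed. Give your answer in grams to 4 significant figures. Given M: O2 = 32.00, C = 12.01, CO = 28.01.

239.5 g

n(CO) = 419.30 g / 28.01 g/mol = 14.970 mol.
From the equation the CO:O2 mole ratio is 2:1, so n(O2) = 14.970 × 1/2 = 7.4848 mol.
Mass of O2 = 7.4848 mol × 32.00 g/mol = 239.51 g.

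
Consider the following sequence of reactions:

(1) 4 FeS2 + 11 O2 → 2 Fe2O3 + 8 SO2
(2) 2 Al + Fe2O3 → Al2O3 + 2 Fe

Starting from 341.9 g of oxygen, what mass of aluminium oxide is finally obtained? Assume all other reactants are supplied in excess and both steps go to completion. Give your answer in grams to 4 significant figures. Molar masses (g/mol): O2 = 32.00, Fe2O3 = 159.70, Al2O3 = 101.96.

198.1 g

n(O2) = 341.90 / 32.00 = 10.684 mol.
Step 1 gives a 11:2 ratio of O2 to Fe2O3, so n(Fe2O3) = 1.9426 mol.
In step 2 the Fe2O3:Al2O3 ratio is 1:1, so n(Al2O3) = 1.9426 mol.
Mass of Al2O3 = 1.9426 × 101.96 = 198.07 g.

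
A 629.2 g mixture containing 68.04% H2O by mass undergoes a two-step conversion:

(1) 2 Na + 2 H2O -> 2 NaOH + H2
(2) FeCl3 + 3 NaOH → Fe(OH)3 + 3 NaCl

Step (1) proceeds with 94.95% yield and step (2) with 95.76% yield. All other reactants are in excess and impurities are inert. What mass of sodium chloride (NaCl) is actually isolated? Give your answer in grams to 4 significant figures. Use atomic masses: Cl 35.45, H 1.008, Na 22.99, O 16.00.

Pure H2O = 629.2 × 0.6804 = 428.11 g.
M(H2O) = 2(1.008) + 16.00 = 18.016 g/mol.
M(NaCl) = 22.99 + 35.45 = 58.44 g/mol.
n(H2O) = 428.11 / 18.016 = 23.763 mol.
Step 1 (H2O:NaOH = 2:2): theoretical n(NaOH) = 23.763 mol; at 94.95% yield, n(NaOH) = 22.563 mol.
Step 2 (NaOH:NaCl = 3:3): theoretical n(NaCl) = 22.563 mol, so theoretical mass = 22.563 × 58.44 = 1318.6 g.
At 95.76% yield, actual mass of NaCl = 1318.6 × 0.9576 = 1262.7 g.

1263 g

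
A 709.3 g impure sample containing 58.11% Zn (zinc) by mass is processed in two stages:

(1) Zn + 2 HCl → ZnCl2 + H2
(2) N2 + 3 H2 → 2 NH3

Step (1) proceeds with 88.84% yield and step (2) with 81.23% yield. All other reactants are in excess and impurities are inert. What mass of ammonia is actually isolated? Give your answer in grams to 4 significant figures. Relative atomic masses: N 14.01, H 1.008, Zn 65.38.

Pure Zn = 709.3 × 0.5811 = 412.17 g.
M(Zn) = 65.38 g/mol.
M(NH3) = 14.01 + 3(1.008) = 17.034 g/mol.
n(Zn) = 412.17 / 65.38 = 6.3043 mol.
Step 1 (Zn:H2 = 1:1): theoretical n(H2) = 6.3043 mol; at 88.84% yield, n(H2) = 5.6007 mol.
Step 2 (H2:NH3 = 3:2): theoretical n(NH3) = 3.7338 mol, so theoretical mass = 3.7338 × 17.034 = 63.602 g.
At 81.23% yield, actual mass of NH3 = 63.602 × 0.8123 = 51.664 g.

51.66 g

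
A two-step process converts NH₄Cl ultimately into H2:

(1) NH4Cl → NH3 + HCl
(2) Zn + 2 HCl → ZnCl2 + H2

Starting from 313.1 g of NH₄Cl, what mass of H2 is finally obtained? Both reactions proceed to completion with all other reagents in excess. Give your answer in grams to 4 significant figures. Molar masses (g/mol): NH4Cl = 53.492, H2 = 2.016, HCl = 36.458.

5.900 g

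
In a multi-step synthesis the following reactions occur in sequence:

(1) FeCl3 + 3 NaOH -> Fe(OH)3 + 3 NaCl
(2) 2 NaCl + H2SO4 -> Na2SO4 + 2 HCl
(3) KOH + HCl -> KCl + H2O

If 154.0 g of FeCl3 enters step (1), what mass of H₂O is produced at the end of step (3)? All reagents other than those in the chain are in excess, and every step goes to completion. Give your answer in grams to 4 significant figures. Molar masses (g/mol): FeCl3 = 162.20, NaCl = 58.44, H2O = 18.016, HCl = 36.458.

n(FeCl3) = 154.0 / 162.20 = 0.94945 mol.
Reaction (1): FeCl3→NaCl ratio 1:3 ⇒ n(NaCl) = 2.8483 mol.
Reaction (2): NaCl→HCl ratio 2:2 ⇒ n(HCl) = 2.8483 mol.
Reaction (3): HCl→H2O ratio 1:1 ⇒ n(H2O) = 2.8483 mol.
Mass of H2O = 2.8483 × 18.016 = 51.316 g.

51.32 g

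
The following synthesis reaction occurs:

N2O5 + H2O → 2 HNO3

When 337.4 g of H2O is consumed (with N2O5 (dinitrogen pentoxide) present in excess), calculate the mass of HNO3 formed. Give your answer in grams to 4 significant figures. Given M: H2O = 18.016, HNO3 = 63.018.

2360 g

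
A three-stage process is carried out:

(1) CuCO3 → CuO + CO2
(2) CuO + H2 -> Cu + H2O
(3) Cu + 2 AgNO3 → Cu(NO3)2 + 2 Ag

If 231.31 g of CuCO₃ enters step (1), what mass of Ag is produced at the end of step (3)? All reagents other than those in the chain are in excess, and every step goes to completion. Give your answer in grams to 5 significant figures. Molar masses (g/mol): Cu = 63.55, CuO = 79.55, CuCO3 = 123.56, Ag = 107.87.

403.88 g

n(CuCO3) = 231.31 / 123.56 = 1.87205 mol.
Reaction (1): CuCO3→CuO ratio 1:1 ⇒ n(CuO) = 1.87205 mol.
Reaction (2): CuO→Cu ratio 1:1 ⇒ n(Cu) = 1.87205 mol.
Reaction (3): Cu→Ag ratio 1:2 ⇒ n(Ag) = 3.74409 mol.
Mass of Ag = 3.74409 × 107.87 = 403.875 g.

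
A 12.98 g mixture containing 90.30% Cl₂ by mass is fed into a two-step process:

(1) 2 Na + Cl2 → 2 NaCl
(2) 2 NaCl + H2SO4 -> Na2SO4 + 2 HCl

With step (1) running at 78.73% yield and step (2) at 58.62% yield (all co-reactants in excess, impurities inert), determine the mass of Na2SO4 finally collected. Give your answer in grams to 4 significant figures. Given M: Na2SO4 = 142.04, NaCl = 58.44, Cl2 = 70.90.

Pure Cl2 = 12.98 × 0.9030 = 11.721 g.
n(Cl2) = 11.721 / 70.90 = 0.16532 mol.
Step 1 (Cl2:NaCl = 1:2): theoretical n(NaCl) = 0.33063 mol; at 78.73% yield, n(NaCl) = 0.26031 mol.
Step 2 (NaCl:Na2SO4 = 2:1): theoretical n(Na2SO4) = 0.13015 mol, so theoretical mass = 0.13015 × 142.04 = 18.487 g.
At 58.62% yield, actual mass of Na2SO4 = 18.487 × 0.5862 = 10.837 g.

10.84 g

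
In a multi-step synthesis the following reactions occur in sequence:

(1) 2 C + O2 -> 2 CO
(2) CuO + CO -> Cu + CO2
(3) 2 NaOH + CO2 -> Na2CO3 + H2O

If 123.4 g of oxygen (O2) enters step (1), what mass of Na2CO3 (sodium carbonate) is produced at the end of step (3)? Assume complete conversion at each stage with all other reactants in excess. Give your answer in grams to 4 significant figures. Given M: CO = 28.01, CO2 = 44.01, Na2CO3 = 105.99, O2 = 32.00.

817.4 g

n(O2) = 123.4 / 32.00 = 3.8563 mol.
Reaction (1): O2→CO ratio 1:2 ⇒ n(CO) = 7.7125 mol.
Reaction (2): CO→CO2 ratio 1:1 ⇒ n(CO2) = 7.7125 mol.
Reaction (3): CO2→Na2CO3 ratio 1:1 ⇒ n(Na2CO3) = 7.7125 mol.
Mass of Na2CO3 = 7.7125 × 105.99 = 817.45 g.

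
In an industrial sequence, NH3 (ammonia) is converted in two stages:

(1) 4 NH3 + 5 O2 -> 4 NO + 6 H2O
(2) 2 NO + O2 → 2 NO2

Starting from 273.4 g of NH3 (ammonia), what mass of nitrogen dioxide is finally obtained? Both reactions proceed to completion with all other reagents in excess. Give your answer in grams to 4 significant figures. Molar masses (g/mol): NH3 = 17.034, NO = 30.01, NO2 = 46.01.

738.5 g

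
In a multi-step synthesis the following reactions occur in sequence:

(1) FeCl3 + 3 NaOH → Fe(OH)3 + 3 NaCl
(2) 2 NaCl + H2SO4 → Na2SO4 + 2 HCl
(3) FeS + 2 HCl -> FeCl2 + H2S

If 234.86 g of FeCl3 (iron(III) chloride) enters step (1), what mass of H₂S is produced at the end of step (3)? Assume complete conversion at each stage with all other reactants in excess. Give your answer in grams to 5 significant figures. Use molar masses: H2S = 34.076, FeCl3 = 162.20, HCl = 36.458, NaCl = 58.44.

74.011 g

n(FeCl3) = 234.86 / 162.20 = 1.44797 mol.
Reaction (1): FeCl3→NaCl ratio 1:3 ⇒ n(NaCl) = 4.34390 mol.
Reaction (2): NaCl→HCl ratio 2:2 ⇒ n(HCl) = 4.34390 mol.
Reaction (3): HCl→H2S ratio 2:1 ⇒ n(H2S) = 2.17195 mol.
Mass of H2S = 2.17195 × 34.076 = 74.0113 g.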